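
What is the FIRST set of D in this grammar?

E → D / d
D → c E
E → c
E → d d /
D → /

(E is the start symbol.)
From D → c E:
  - c is a terminal: add 'c' and stop
From D → /:
  - '/' is a terminal: add '/' and stop

Collecting: FIRST(D) = { '/', 'c' }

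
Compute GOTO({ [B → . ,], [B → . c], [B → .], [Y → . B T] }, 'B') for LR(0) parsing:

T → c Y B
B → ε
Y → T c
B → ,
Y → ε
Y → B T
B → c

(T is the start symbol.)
GOTO(I, 'B') = CLOSURE({ [A → αX.β] : [A → α.Xβ] ∈ I, X = 'B' })

Items with dot before 'B', with the dot advanced:
  [Y → . B T] → [Y → B . T]
Closure of the advanced items:
  [Y → B . T] has the dot before T: add [T → . c Y B]

GOTO = { [T → . c Y B], [Y → B . T] }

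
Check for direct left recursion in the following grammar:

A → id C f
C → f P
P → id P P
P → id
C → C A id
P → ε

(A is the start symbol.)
Direct left recursion occurs when N → N α for some non-terminal N (the right-hand side begins with the left-hand side itself).

A → id C f: starts with id
C → f P: starts with f
P → id P P: starts with id
P → id: starts with id
C → C A id: LEFT RECURSIVE (starts with C)
P → ε: starts with ε

The grammar has direct left recursion on: C.

Answer: Yes, C is left-recursive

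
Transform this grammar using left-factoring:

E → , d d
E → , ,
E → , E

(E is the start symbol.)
E → , E'
E' → d d
E' → ,
E' → E

Left-factoring transforms A → αβ₁ | αβ₂ into A → αA' and A' → β₁ | β₂
(α is the longest common prefix among the alternatives). Repeat until
no nonterminal has two alternatives with a common prefix.

Round 1: E has alternatives sharing prefix ','. Introduce E': E → , E'
  Add: E' → d d
  Add: E' → ,
  Add: E' → E

No remaining common prefixes — done.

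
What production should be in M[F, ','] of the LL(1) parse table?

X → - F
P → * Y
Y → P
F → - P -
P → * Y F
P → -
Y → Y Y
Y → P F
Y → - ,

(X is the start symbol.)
Empty (error entry)

To find M[F, ','], we find productions for F where ',' is in the predict set (PREDICT(N → α) = (FIRST(α) \ {ε}) ∪ (FOLLOW(N) if α ⇒* ε)).

F → - P -: PREDICT = { '-' }

M[F, ','] is empty (no production applies)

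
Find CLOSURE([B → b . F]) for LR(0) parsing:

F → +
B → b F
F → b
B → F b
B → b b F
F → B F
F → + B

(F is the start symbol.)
Start with: [B → b . F]
  [B → b . F] has the dot before F: add [F → . +], [F → . b], [F → . B F], [F → . + B]
  [F → . B F] has the dot before B: add [B → . b F], [B → . F b], [B → . b b F]
No further items can be added.

CLOSURE = { [B → . F b], [B → . b F], [B → . b b F], [B → b . F], [F → . + B], [F → . +], [F → . B F], [F → . b] }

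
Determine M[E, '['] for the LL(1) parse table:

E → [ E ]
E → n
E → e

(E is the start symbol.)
E → [ E ]

To find M[E, '['], we find productions for E where '[' is in the predict set (PREDICT(N → α) = (FIRST(α) \ {ε}) ∪ (FOLLOW(N) if α ⇒* ε)).

E → [ E ]: PREDICT = { '[' }
  '[' is in predict set, so this production goes in M[E, '[']
E → n: PREDICT = { 'n' }
E → e: PREDICT = { 'e' }

M[E, '['] = E → [ E ]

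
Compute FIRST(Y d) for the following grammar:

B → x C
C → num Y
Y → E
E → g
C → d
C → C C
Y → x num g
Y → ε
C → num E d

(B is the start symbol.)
{ 'd', 'g', 'x' }

FIRST sets of the non-terminals involved (from the grammar, by fixed-point iteration):
  FIRST(Y) = { 'g', 'x', ε }

To compute FIRST(Y d), process the symbols left to right:
Symbol Y is a non-terminal. Add FIRST(Y) \ {ε} = { 'g', 'x' }
Y is nullable (ε ∈ FIRST(Y)), continue to the next symbol.
Symbol d is a terminal. Add 'd' and stop.
FIRST(Y d) = { 'd', 'g', 'x' }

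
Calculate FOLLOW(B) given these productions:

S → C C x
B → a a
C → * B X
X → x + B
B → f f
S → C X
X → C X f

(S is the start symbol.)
In C → * B X: B is followed by X, add FIRST(X) \ {ε} = { '*', 'x' }
In X → x + B: B is at the end, add FOLLOW(X)

The FOLLOW sets referred to above (computed the same way, to a fixed point):
  FOLLOW(X) = { $, '*', 'f', 'x' }

Taking the union: FOLLOW(B) = { $, '*', 'f', 'x' }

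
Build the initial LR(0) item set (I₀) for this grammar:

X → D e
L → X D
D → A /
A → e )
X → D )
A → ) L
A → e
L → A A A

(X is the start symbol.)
First, augment the grammar with X' → X
I₀ = CLOSURE({ [X' → . X] }):
  [X' → . X] has the dot before X: add [X → . D e], [X → . D )]
  [X → . D e] has the dot before D: add [D → . A /]
  [D → . A /] has the dot before A: add [A → . e )], [A → . ) L], [A → . e]
No further items can be added.

I₀ = { [A → . ) L], [A → . e )], [A → . e], [D → . A /], [X → . D )], [X → . D e], [X' → . X] }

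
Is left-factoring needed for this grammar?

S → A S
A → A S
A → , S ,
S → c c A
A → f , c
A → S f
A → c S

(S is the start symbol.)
Left-factoring is needed when two productions for the same non-terminal
share a common prefix on the right-hand side.

Productions for S:
  S → A S
  S → c c A
Productions for A:
  A → A S
  A → , S ,
  A → f , c
  A → S f
  A → c S

No common prefixes found.

Answer: No, left-factoring is not needed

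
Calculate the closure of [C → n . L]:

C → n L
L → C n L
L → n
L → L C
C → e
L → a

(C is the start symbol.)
To compute CLOSURE, for each item [A → α.Bβ] where B is a non-terminal, add [B → .γ] for all productions B → γ; repeat for the newly added items until nothing changes.

Start with: [C → n . L]
  [C → n . L] has the dot before L: add [L → . C n L], [L → . n], [L → . L C], [L → . a]
  [L → . C n L] has the dot before C: add [C → . n L], [C → . e]
No further items can be added.

CLOSURE = { [C → . e], [C → . n L], [C → n . L], [L → . C n L], [L → . L C], [L → . a], [L → . n] }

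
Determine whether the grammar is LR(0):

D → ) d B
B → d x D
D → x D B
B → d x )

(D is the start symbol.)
Augment with D' → D and build the canonical LR(0) collection (I0 = CLOSURE({[D' → . D]}), then GOTO on every symbol after a dot until no new states appear). It has 12 states:
  I0: { [D → . ) d B], [D → . x D B], [D' → . D] }  — shift
  I1: { [D → ) . d B] }  — shift
  I2: { [D' → D .] }  — accept
  I3: { [D → . ) d B], [D → . x D B], [D → x . D B] }  — shift
  I4: { [B → . d x )], [B → . d x D], [D → x D . B] }  — shift
  I5: { [D → x D B .] }  — reduce
  I6: { [B → d . x )], [B → d . x D] }  — shift
  I7: { [B → d x . )], [B → d x . D], [D → . ) d B], [D → . x D B] }  — shift
  I8: { [B → d x ) .], [D → ) . d B] }  — shift, reduce
  I9: { [B → d x D .] }  — reduce
  I10: { [B → . d x )], [B → . d x D], [D → ) d . B] }  — shift
  I11: { [D → ) d B .] }  — reduce

Conflict in state I8:
  Shift-reduce conflict between [B → d x ) .] and [D → ) . d B]
So the grammar is NOT LR(0).

Answer: No. Shift-reduce conflict between [B → d x ) .] and [D → ) . d B]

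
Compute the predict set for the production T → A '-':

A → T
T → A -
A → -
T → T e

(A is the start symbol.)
{ '-' }

PREDICT(T → A '-') = (FIRST(RHS) \ {ε}) ∪ (FOLLOW(T) if ε ∈ FIRST(RHS), i.e. RHS ⇒* ε)
FIRST(A) = { '-' }
FIRST(A '-') = { '-' }
ε ∉ FIRST(A '-'), so FOLLOW(T) is not added.
PREDICT(T → A '-') = { '-' }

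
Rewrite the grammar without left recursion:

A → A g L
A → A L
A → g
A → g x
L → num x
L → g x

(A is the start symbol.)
A is directly left-recursive. The standard transformation for
  A → A α₁ | ... | A α_m | β₁ | ... | β_n
is
  A  → β₁ A' | ... | β_n A'
  A' → α₁ A' | ... | α_m A' | ε

A → g becomes A → g A'
A → g x becomes A → g x A'
A → A g L becomes A' → g L A'
A → A L becomes A' → L A'
Add A' → ε

Productions for other non-terminals are unchanged:
  L → num x
  L → g x

Resulting grammar:
A → g A'
A → g x A'
A' → g L A'
A' → L A'
A' → ε
L → num x
L → g x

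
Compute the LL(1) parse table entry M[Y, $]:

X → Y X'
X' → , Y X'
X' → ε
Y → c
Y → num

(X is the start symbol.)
Empty (error entry)

To find M[Y, $], we find productions for Y where $ is in the predict set (PREDICT(N → α) = (FIRST(α) \ {ε}) ∪ (FOLLOW(N) if α ⇒* ε)).

Y → c: PREDICT = { 'c' }
Y → num: PREDICT = { 'num' }

M[Y, $] is empty (no production applies)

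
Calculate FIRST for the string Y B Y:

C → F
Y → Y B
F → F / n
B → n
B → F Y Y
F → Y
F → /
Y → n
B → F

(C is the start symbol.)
{ 'n' }

FIRST sets of the non-terminals involved (from the grammar, by fixed-point iteration):
  FIRST(Y) = { 'n' }

To compute FIRST(Y B Y), process the symbols left to right:
Symbol Y is a non-terminal. Add FIRST(Y) \ {ε} = { 'n' }
Y is not nullable (ε ∉ FIRST(Y)), so stop here.
FIRST(Y B Y) = { 'n' }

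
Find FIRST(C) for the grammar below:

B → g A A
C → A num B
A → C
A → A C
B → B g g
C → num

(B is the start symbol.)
{ 'num' }

To compute FIRST(C), examine every production with C on the left-hand side, reading each right-hand side left to right until a non-nullable symbol is reached.

FIRST sets of the other non-terminals involved (by the same procedure, iterated to a fixed point):
  FIRST(A) = { 'num' }

From C → A num B:
  - A is a non-terminal: add FIRST(A) \ {ε} = { 'num' }
    A is not nullable, so stop
From C → num:
  - num is a terminal: add 'num' and stop

Collecting: FIRST(C) = { 'num' }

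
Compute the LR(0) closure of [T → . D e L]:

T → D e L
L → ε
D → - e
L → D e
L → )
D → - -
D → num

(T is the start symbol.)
To compute CLOSURE, for each item [A → α.Bβ] where B is a non-terminal, add [B → .γ] for all productions B → γ; repeat for the newly added items until nothing changes.

Start with: [T → . D e L]
  [T → . D e L] has the dot before D: add [D → . - e], [D → . - -], [D → . num]
No further items can be added.

CLOSURE = { [D → . - -], [D → . - e], [D → . num], [T → . D e L] }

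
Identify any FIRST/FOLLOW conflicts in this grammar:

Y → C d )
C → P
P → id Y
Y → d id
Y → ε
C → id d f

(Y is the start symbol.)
Yes. Y → d id with FOLLOW(Y) on { 'd' }

Nullable non-terminals: Y.
FIRST sets used below: FIRST(C) = { 'id' }

Y: nullable alternative(s) Y → ε; FOLLOW(Y) = { $, 'd' }
  Y → C d ): FIRST \ {ε} = { 'id' } — disjoint from FOLLOW(Y)
  Y → d id: FIRST \ {ε} = { 'd' } — overlaps FOLLOW(Y) on { 'd' }: CONFLICT
  Y → ε: FIRST \ {ε} = { } — this is the only nullable alternative, skip

C, P have no nullable alternative, so no FIRST/FOLLOW check is needed there.

So the grammar has 1 FIRST/FOLLOW conflict (marked CONFLICT above).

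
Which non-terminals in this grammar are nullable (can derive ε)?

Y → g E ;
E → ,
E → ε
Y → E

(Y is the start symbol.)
{ 'E', 'Y' }

ε-productions: E → ε
So E is immediately nullable.
Y → E: every symbol on the right is nullable, so Y is nullable too.
Every non-terminal is now nullable.
Nullable = { 'E', 'Y' }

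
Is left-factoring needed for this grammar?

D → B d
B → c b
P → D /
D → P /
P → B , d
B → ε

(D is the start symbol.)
No, left-factoring is not needed

Left-factoring is needed when two productions for the same non-terminal
share a common prefix on the right-hand side.

Productions for D:
  D → B d
  D → P /
Productions for B:
  B → c b
  B → ε
Productions for P:
  P → D /
  P → B , d

No common prefixes found.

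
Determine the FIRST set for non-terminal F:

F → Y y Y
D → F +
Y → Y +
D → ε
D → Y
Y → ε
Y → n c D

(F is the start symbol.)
{ '+', 'n', 'y' }

To compute FIRST(F), examine every production with F on the left-hand side, reading each right-hand side left to right until a non-nullable symbol is reached.

FIRST sets of the other non-terminals involved (by the same procedure, iterated to a fixed point):
  FIRST(Y) = { '+', 'n', ε }

From F → Y y Y:
  - Y is a non-terminal: add FIRST(Y) \ {ε} = { '+', 'n' }
    Y is nullable, so continue to the next symbol
  - y is a terminal: add 'y' and stop

Collecting: FIRST(F) = { '+', 'n', 'y' }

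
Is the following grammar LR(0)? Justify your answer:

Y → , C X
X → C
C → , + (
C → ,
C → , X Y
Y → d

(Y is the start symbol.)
No. Shift-reduce conflict between [C → , .] and [C → . ,]

A grammar is LR(0) if no state in the canonical LR(0) collection has:
  - both a shift item (dot before a terminal) and a complete item (shift-reduce conflict), or
  - two or more complete items (reduce-reduce conflict; the accept item [Y' → Y .] counts as a complete item here).

Augment with Y' → Y and build the canonical LR(0) collection (I0 = CLOSURE({[Y' → . Y]}), then GOTO on every symbol after a dot until no new states appear). It has 12 states:
  I0: { [Y → . , C X], [Y → . d], [Y' → . Y] }  — shift
  I1: { [C → . , + (], [C → . , X Y], [C → . ,], [Y → , . C X] }  — shift
  I2: { [Y' → Y .] }  — accept
  I3: { [Y → d .] }  — reduce
  I4: { [C → , . + (], [C → , . X Y], [C → , .], [C → . , + (], [C → . , X Y], [C → . ,], [X → . C] }  — shift, reduce
  I5: { [C → . , + (], [C → . , X Y], [C → . ,], [X → . C], [Y → , C . X] }  — shift
  I6: { [X → C .] }  — reduce
  I7: { [Y → , C X .] }  — reduce
  I8: { [C → , + . (] }  — shift
  I9: { [C → , X . Y], [Y → . , C X], [Y → . d] }  — shift
  I10: { [C → , X Y .] }  — reduce
  I11: { [C → , + ( .] }  — reduce

Conflict in state I4:
  Shift-reduce conflict between [C → , .] and [C → . ,]
So the grammar is NOT LR(0).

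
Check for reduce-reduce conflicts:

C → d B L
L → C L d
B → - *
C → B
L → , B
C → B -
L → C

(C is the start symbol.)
No reduce-reduce conflicts

A reduce-reduce conflict occurs when an LR(0) state has two complete items [A → α .] and [B → β .] — both call for a reduction, and with no lookahead the parser cannot choose between them.

Augment with C' → C and build the canonical LR(0) collection (I0 = CLOSURE({[C' → . C]}), then GOTO on every symbol after a dot until no new states appear). It has 14 states:
  I0: { [B → . - *], [C → . B -], [C → . B], [C → . d B L], [C' → . C] }  — shift
  I1: { [B → - . *] }  — shift
  I2: { [C → B . -], [C → B .] }  — shift, reduce
  I3: { [C' → C .] }  — accept
  I4: { [B → . - *], [C → d . B L] }  — shift
  I5: { [B → . - *], [C → . B -], [C → . B], [C → . d B L], [C → d B . L], [L → . , B], [L → . C L d], [L → . C] }  — shift
  I6: { [B → . - *], [L → , . B] }  — shift
  I7: { [B → . - *], [C → . B -], [C → . B], [C → . d B L], [L → . , B], [L → . C L d], [L → . C], [L → C . L d], [L → C .] }  — shift, reduce
  I8: { [C → d B L .] }  — reduce
  I9: { [L → C L . d] }  — shift
  I10: { [L → C L d .] }  — reduce
  I11: { [L → , B .] }  — reduce
  I12: { [C → B - .] }  — reduce
  I13: { [B → - * .] }  — reduce

No state contains more than one complete item.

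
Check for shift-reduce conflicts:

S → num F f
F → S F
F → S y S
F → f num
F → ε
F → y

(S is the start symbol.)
A shift-reduce conflict occurs when an LR(0) state has both:
  - a complete (reduce) item [A → α .] (dot at the end), and
  - a shift item [B → β . c γ] (dot before a terminal).

Augment with S' → S and build the canonical LR(0) collection (I0 = CLOSURE({[S' → . S]}), then GOTO on every symbol after a dot until no new states appear). It has 12 states:
  I0: { [S → . num F f], [S' → . S] }  — shift
  I1: { [S' → S .] }  — accept
  I2: { [F → . S F], [F → . S y S], [F → . f num], [F → . y], [F → .], [S → . num F f], [S → num . F f] }  — shift, reduce
  I3: { [S → num F . f] }  — shift
  I4: { [F → . S F], [F → . S y S], [F → . f num], [F → . y], [F → .], [F → S . F], [F → S . y S], [S → . num F f] }  — shift, reduce
  I5: { [F → f . num] }  — shift
  I6: { [F → y .] }  — reduce
  I7: { [F → f num .] }  — reduce
  I8: { [F → S F .] }  — reduce
  I9: { [F → S y . S], [F → y .], [S → . num F f] }  — shift, reduce
  I10: { [F → S y S .] }  — reduce
  I11: { [S → num F f .] }  — reduce

I2 contains reduce item [F → .] and shift items [F → . f num], [F → . y], [S → . num F f] — shift-reduce conflict.
I4 contains reduce item [F → .] and shift items [F → S . y S], [F → . f num], [F → . y], [S → . num F f] — shift-reduce conflict.
I9 contains reduce item [F → y .] and shift item [S → . num F f] — shift-reduce conflict.

Answer: Yes — I2: [F → .] vs [F → . f num]; I4: [F → .] vs [F → S . y S]; I9: [F → y .] vs [S → . num F f]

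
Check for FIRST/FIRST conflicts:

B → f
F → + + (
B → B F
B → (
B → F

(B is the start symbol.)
Yes. B → f / B → B F on { 'f' }; B → B F / B → '(' on { '(' }; B → B F / B → F on { '+' }

A FIRST/FIRST conflict occurs when two productions N → α and N → β for the same non-terminal have FIRST(α) ∩ FIRST(β) ≠ ∅ (with ε ∈ FIRST of a nullable right-hand side, so two nullable alternatives also conflict).

FIRST sets of the non-terminals at (or reachable through a nullable prefix from) the front of some alternative:
  FIRST(B) = { '(', '+', 'f' }
  FIRST(F) = { '+' }

Productions for B:
  B → f: FIRST = { 'f' }
  B → B F: FIRST = { '(', '+', 'f' }
  B → (: FIRST = { '(' }
  B → F: FIRST = { '+' }
F has only one production, so no FIRST/FIRST conflict is possible there.

Conflict for B: B → f and B → B F
  Overlap: { 'f' }
Conflict for B: B → B F and B → (
  Overlap: { '(' }
Conflict for B: B → B F and B → F
  Overlap: { '+' }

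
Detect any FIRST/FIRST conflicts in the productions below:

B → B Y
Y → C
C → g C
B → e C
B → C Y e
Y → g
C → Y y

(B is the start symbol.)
FIRST sets of the non-terminals at (or reachable through a nullable prefix from) the front of some alternative:
  FIRST(B) = { 'e', 'g' }
  FIRST(C) = { 'g' }
  FIRST(Y) = { 'g' }

Productions for B:
  B → B Y: FIRST = { 'e', 'g' }
  B → e C: FIRST = { 'e' }
  B → C Y e: FIRST = { 'g' }
Productions for Y:
  Y → C: FIRST = { 'g' }
  Y → g: FIRST = { 'g' }
Productions for C:
  C → g C: FIRST = { 'g' }
  C → Y y: FIRST = { 'g' }

Conflict for B: B → B Y and B → e C
  Overlap: { 'e' }
Conflict for B: B → B Y and B → C Y e
  Overlap: { 'g' }
Conflict for Y: Y → C and Y → g
  Overlap: { 'g' }
Conflict for C: C → g C and C → Y y
  Overlap: { 'g' }

Answer: Yes. B → B Y / B → e C on { 'e' }; B → B Y / B → C Y e on { 'g' }; Y → C / Y → g on { 'g' }; C → g C / C → Y y on { 'g' }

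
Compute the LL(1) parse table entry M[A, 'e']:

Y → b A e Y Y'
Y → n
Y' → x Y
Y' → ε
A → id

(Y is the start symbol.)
Empty (error entry)

To find M[A, 'e'], we find productions for A where 'e' is in the predict set (PREDICT(N → α) = (FIRST(α) \ {ε}) ∪ (FOLLOW(N) if α ⇒* ε)).

A → id: PREDICT = { 'id' }

M[A, 'e'] is empty (no production applies)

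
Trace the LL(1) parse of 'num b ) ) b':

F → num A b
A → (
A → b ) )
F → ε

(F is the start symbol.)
Stack is shown with the top on the left.

Stack      Input          Action
--------------------------------
F $        num b ) ) b $  output F → num A b
num A b $  num b ) ) b $  match 'num'
A b $      b ) ) b $      output A → b ) )
b ) ) b $  b ) ) b $      match 'b'
) ) b $    ) ) b $        match ')'
) b $      ) b $          match ')'
b $        b $            match 'b'
$          $              accept

The string is accepted.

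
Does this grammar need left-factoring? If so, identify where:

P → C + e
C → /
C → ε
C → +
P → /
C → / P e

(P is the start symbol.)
Yes, C has productions with common prefix '/'

Left-factoring is needed when two productions for the same non-terminal
share a common prefix on the right-hand side.

Productions for P:
  P → C + e
  P → /
Productions for C:
  C → /
  C → ε
  C → +
  C → / P e

Found common prefix '/' in productions for C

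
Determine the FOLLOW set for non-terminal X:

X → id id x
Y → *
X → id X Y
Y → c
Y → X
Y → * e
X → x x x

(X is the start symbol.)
{ $, '*', 'c', 'id', 'x' }

To compute FOLLOW(X), find every occurrence of X on a right-hand side N → α X β: add FIRST(β) \ {ε}, and if β is empty or nullable also add FOLLOW(N). Iterate to a fixed point.

X is the start symbol, so $ ∈ FOLLOW(X).
In X → id X Y: X is followed by Y, add FIRST(Y) \ {ε} = { '*', 'c', 'id', 'x' }
In Y → X: X is at the end, add FOLLOW(Y)

The FOLLOW sets referred to above (computed the same way, to a fixed point):
  FOLLOW(Y) = { $, '*', 'c', 'id', 'x' }

Taking the union: FOLLOW(X) = { $, '*', 'c', 'id', 'x' }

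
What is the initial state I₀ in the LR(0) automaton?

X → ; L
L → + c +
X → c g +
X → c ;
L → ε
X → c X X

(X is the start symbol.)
First, augment the grammar with X' → X
I₀ = CLOSURE({ [X' → . X] }):
  [X' → . X] has the dot before X: add [X → . ; L], [X → . c g +], [X → . c ;], [X → . c X X]
No further items can be added.

I₀ = { [X → . ; L], [X → . c ;], [X → . c X X], [X → . c g +], [X' → . X] }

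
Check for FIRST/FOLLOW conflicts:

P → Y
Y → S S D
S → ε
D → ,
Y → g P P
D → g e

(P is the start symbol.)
A FIRST/FOLLOW conflict occurs when a non-terminal N has a nullable alternative N → β (β ⇒* ε) and another alternative N → α with FIRST(α) ∩ FOLLOW(N) ≠ ∅: on such a lookahead the parser cannot decide between expanding α and letting N vanish via β.

Nullable non-terminals: S.
S has a nullable alternative but only one production, so nothing to check.

D, P, Y have no nullable alternative, so no FIRST/FOLLOW check is needed there.

No FIRST/FOLLOW conflicts found.

Answer: No FIRST/FOLLOW conflicts.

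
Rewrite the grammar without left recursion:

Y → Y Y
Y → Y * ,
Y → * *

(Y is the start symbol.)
Y → * * Y'
Y' → Y Y'
Y' → * , Y'
Y' → ε

Y is directly left-recursive. The standard transformation for
  A → A α₁ | ... | A α_m | β₁ | ... | β_n
is
  A  → β₁ A' | ... | β_n A'
  A' → α₁ A' | ... | α_m A' | ε

Y → * * becomes Y → * * Y'
Y → Y Y becomes Y' → Y Y'
Y → Y * , becomes Y' → * , Y'
Add Y' → ε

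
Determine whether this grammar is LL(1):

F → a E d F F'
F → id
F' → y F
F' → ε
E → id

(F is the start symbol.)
Relevant sets:
  FOLLOW(F') = { $, 'y' }

For F:
  PREDICT(F → a E d F F') = { 'a' }
  PREDICT(F → id) = { 'id' }
For F':
  PREDICT(F' → y F) = { 'y' }
  PREDICT(F' → ε) = { $, 'y' }
E has a single production, so nothing to check there.

Conflict found: Predict set conflict for F': { 'y' }
The grammar is NOT LL(1).

Answer: No. Predict set conflict for F': { 'y' }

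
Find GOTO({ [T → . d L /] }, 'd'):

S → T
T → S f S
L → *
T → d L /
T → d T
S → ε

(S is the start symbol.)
GOTO(I, 'd') = CLOSURE({ [A → αX.β] : [A → α.Xβ] ∈ I, X = 'd' })

Items with dot before 'd', with the dot advanced:
  [T → . d L /] → [T → d . L /]
Closure of the advanced items:
  [T → d . L /] has the dot before L: add [L → . *]

GOTO = { [L → . *], [T → d . L /] }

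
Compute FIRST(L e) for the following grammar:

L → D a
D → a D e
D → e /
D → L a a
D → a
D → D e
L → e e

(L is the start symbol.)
{ 'a', 'e' }

FIRST sets of the non-terminals involved (from the grammar, by fixed-point iteration):
  FIRST(L) = { 'a', 'e' }

To compute FIRST(L e), process the symbols left to right:
Symbol L is a non-terminal. Add FIRST(L) \ {ε} = { 'a', 'e' }
L is not nullable (ε ∉ FIRST(L)), so stop here.
FIRST(L e) = { 'a', 'e' }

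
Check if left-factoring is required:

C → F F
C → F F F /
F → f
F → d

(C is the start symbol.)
Left-factoring is needed when two productions for the same non-terminal
share a common prefix on the right-hand side.

Productions for C:
  C → F F
  C → F F F /
Productions for F:
  F → f
  F → d

Found common prefix 'F F' in productions for C

Answer: Yes, C has productions with common prefix 'F F'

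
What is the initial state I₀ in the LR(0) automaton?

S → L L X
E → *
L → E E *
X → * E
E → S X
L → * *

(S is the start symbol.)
First, augment the grammar with S' → S
I₀ = CLOSURE({ [S' → . S] }):
  [S' → . S] has the dot before S: add [S → . L L X]
  [S → . L L X] has the dot before L: add [L → . E E *], [L → . * *]
  [L → . E E *] has the dot before E: add [E → . *], [E → . S X]
No further items can be added.

I₀ = { [E → . *], [E → . S X], [L → . * *], [L → . E E *], [S → . L L X], [S' → . S] }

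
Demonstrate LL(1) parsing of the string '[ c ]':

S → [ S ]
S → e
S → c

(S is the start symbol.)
Stack is shown with the top on the left.

Stack    Input    Action
------------------------
S $      [ c ] $  output S → [ S ]
[ S ] $  [ c ] $  match '['
S ] $    c ] $    output S → c
c ] $    c ] $    match 'c'
] $      ] $      match ']'
$        $        accept

The string is accepted.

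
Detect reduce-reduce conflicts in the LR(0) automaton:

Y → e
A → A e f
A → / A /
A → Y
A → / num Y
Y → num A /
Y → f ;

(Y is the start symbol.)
Augment with Y' → Y and build the canonical LR(0) collection (I0 = CLOSURE({[Y' → . Y]}), then GOTO on every symbol after a dot until no new states appear). It has 16 states:
  I0: { [Y → . e], [Y → . f ;], [Y → . num A /], [Y' → . Y] }  — shift
  I1: { [Y' → Y .] }  — accept
  I2: { [Y → e .] }  — reduce
  I3: { [Y → f . ;] }  — shift
  I4: { [A → . / A /], [A → . / num Y], [A → . A e f], [A → . Y], [Y → . e], [Y → . f ;], [Y → . num A /], [Y → num . A /] }  — shift
  I5: { [A → . / A /], [A → . / num Y], [A → . A e f], [A → . Y], [A → / . A /], [A → / . num Y], [Y → . e], [Y → . f ;], [Y → . num A /] }  — shift
  I6: { [A → A . e f], [Y → num A . /] }  — shift
  I7: { [A → Y .] }  — reduce
  I8: { [Y → num A / .] }  — reduce
  I9: { [A → A e . f] }  — shift
  I10: { [A → A e f .] }  — reduce
  I11: { [A → / A . /], [A → A . e f] }  — shift
  I12: { [A → . / A /], [A → . / num Y], [A → . A e f], [A → . Y], [A → / num . Y], [Y → . e], [Y → . f ;], [Y → . num A /], [Y → num . A /] }  — shift
  I13: { [A → / num Y .], [A → Y .] }  — 2 reduces
  I14: { [A → / A / .] }  — reduce
  I15: { [Y → f ; .] }  — reduce

I13 contains complete items [A → / num Y .], [A → Y .] — reduce-reduce conflict.

Answer: Yes — I13: [A → / num Y .] vs [A → Y .]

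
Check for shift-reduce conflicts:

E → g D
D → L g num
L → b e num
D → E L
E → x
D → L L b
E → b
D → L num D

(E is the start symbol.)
A shift-reduce conflict occurs when an LR(0) state has both:
  - a complete (reduce) item [A → α .] (dot at the end), and
  - a shift item [B → β . c γ] (dot before a terminal).

Augment with E' → E and build the canonical LR(0) collection (I0 = CLOSURE({[E' → . E]}), then GOTO on every symbol after a dot until no new states appear). It has 19 states:
  I0: { [E → . b], [E → . g D], [E → . x], [E' → . E] }  — shift
  I1: { [E' → E .] }  — accept
  I2: { [E → b .] }  — reduce
  I3: { [D → . E L], [D → . L L b], [D → . L g num], [D → . L num D], [E → . b], [E → . g D], [E → . x], [E → g . D], [L → . b e num] }  — shift
  I4: { [E → x .] }  — reduce
  I5: { [E → g D .] }  — reduce
  I6: { [D → E . L], [L → . b e num] }  — shift
  I7: { [D → L . L b], [D → L . g num], [D → L . num D], [L → . b e num] }  — shift
  I8: { [E → b .], [L → b . e num] }  — shift, reduce
  I9: { [L → b e . num] }  — shift
  I10: { [L → b e num .] }  — reduce
  I11: { [D → L L . b] }  — shift
  I12: { [L → b . e num] }  — shift
  I13: { [D → L g . num] }  — shift
  I14: { [D → . E L], [D → . L L b], [D → . L g num], [D → . L num D], [D → L num . D], [E → . b], [E → . g D], [E → . x], [L → . b e num] }  — shift
  I15: { [D → L num D .] }  — reduce
  I16: { [D → L g num .] }  — reduce
  I17: { [D → L L b .] }  — reduce
  I18: { [D → E L .] }  — reduce

I8 contains reduce item [E → b .] and shift item [L → b . e num] — shift-reduce conflict.

Answer: Yes — I8: [E → b .] vs [L → b . e num]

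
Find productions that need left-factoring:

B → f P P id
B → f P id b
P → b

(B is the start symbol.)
Yes, B has productions with common prefix 'f P'

Left-factoring is needed when two productions for the same non-terminal
share a common prefix on the right-hand side.

Productions for B:
  B → f P P id
  B → f P id b

Found common prefix 'f P' in productions for B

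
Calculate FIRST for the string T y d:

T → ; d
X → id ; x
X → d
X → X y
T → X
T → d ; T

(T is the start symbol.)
FIRST sets of the non-terminals involved (from the grammar, by fixed-point iteration):
  FIRST(T) = { ';', 'd', 'id' }

To compute FIRST(T y d), process the symbols left to right:
Symbol T is a non-terminal. Add FIRST(T) \ {ε} = { ';', 'd', 'id' }
T is not nullable (ε ∉ FIRST(T)), so stop here.
FIRST(T y d) = { ';', 'd', 'id' }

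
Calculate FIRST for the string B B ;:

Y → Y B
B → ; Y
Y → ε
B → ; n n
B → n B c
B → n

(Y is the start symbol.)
FIRST sets of the non-terminals involved (from the grammar, by fixed-point iteration):
  FIRST(B) = { ';', 'n' }

To compute FIRST(B B ;), process the symbols left to right:
Symbol B is a non-terminal. Add FIRST(B) \ {ε} = { ';', 'n' }
B is not nullable (ε ∉ FIRST(B)), so stop here.
FIRST(B B ;) = { ';', 'n' }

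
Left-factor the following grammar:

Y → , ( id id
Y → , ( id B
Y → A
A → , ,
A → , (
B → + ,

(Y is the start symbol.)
Left-factoring transforms A → αβ₁ | αβ₂ into A → αA' and A' → β₁ | β₂
(α is the longest common prefix among the alternatives). Repeat until
no nonterminal has two alternatives with a common prefix.

Round 1: Y has alternatives sharing prefix ', ( id'. Introduce Y': Y → , ( id Y'
  Add: Y' → id
  Add: Y' → B

Round 2: A has alternatives sharing prefix ','. Introduce A': A → , A'
  Add: A' → ,
  Add: A' → (

No remaining common prefixes — done.

Resulting grammar:
Y → , ( id Y'
Y' → id
Y' → B
Y → A
A → , A'
A' → ,
A' → (
B → + ,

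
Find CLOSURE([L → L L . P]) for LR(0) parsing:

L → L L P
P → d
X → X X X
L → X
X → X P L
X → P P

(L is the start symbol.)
To compute CLOSURE, for each item [A → α.Bβ] where B is a non-terminal, add [B → .γ] for all productions B → γ; repeat for the newly added items until nothing changes.

Start with: [L → L L . P]
  [L → L L . P] has the dot before P: add [P → . d]
No further items can be added.

CLOSURE = { [L → L L . P], [P → . d] }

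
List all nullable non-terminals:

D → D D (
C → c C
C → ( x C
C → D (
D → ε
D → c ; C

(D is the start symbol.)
{ 'D' }

ε-productions: D → ε
So D is immediately nullable.
No further non-terminal can be added: every production for the remaining non-terminals contains a terminal or a non-nullable non-terminal.
Nullable = { 'D' }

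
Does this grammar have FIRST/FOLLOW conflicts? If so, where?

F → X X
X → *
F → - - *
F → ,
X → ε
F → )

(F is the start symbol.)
A FIRST/FOLLOW conflict occurs when a non-terminal N has a nullable alternative N → β (β ⇒* ε) and another alternative N → α with FIRST(α) ∩ FOLLOW(N) ≠ ∅: on such a lookahead the parser cannot decide between expanding α and letting N vanish via β.

Nullable non-terminals: F, X.
FIRST sets used below: FIRST(X) = { '*', ε }

F: nullable alternative(s) F → X X; FOLLOW(F) = { $ }
  F → X X: FIRST \ {ε} = { '*' } — this is the only nullable alternative, skip
  F → - - *: FIRST \ {ε} = { '-' } — disjoint from FOLLOW(F)
  F → ,: FIRST \ {ε} = { ',' } — disjoint from FOLLOW(F)
  F → ): FIRST \ {ε} = { ')' } — disjoint from FOLLOW(F)

X: nullable alternative(s) X → ε; FOLLOW(X) = { $, '*' }
  X → *: FIRST \ {ε} = { '*' } — overlaps FOLLOW(X) on { '*' }: CONFLICT
  X → ε: FIRST \ {ε} = { } — this is the only nullable alternative, skip

So the grammar has 1 FIRST/FOLLOW conflict (marked CONFLICT above).

Answer: Yes. X → '*' with FOLLOW(X) on { '*' }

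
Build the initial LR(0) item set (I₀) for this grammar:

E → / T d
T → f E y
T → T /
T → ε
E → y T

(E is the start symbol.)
First, augment the grammar with E' → E
I₀ = CLOSURE({ [E' → . E] }):
  [E' → . E] has the dot before E: add [E → . / T d], [E → . y T]
No further items can be added.

I₀ = { [E → . / T d], [E → . y T], [E' → . E] }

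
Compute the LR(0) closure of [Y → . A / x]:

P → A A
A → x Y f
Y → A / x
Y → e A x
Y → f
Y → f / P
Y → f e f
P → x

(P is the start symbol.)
{ [A → . x Y f], [Y → . A / x] }

To compute CLOSURE, for each item [A → α.Bβ] where B is a non-terminal, add [B → .γ] for all productions B → γ; repeat for the newly added items until nothing changes.

Start with: [Y → . A / x]
  [Y → . A / x] has the dot before A: add [A → . x Y f]
No further items can be added.

CLOSURE = { [A → . x Y f], [Y → . A / x] }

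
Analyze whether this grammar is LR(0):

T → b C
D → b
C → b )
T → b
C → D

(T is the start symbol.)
Augment with T' → T and build the canonical LR(0) collection (I0 = CLOSURE({[T' → . T]}), then GOTO on every symbol after a dot until no new states appear). It has 7 states:
  I0: { [T → . b C], [T → . b], [T' → . T] }  — shift
  I1: { [T' → T .] }  — accept
  I2: { [C → . D], [C → . b )], [D → . b], [T → b . C], [T → b .] }  — shift, reduce
  I3: { [T → b C .] }  — reduce
  I4: { [C → D .] }  — reduce
  I5: { [C → b . )], [D → b .] }  — shift, reduce
  I6: { [C → b ) .] }  — reduce

Conflict in state I2:
  Shift-reduce conflict between [T → b .] and [C → . b )]
So the grammar is NOT LR(0).

Answer: No. Shift-reduce conflict between [T → b .] and [C → . b )]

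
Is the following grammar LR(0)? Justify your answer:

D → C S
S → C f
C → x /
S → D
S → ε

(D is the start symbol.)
No. Shift-reduce conflict between [S → .] and [C → . x /]

A grammar is LR(0) if no state in the canonical LR(0) collection has:
  - both a shift item (dot before a terminal) and a complete item (shift-reduce conflict), or
  - two or more complete items (reduce-reduce conflict; the accept item [D' → D .] counts as a complete item here).

Augment with D' → D and build the canonical LR(0) collection (I0 = CLOSURE({[D' → . D]}), then GOTO on every symbol after a dot until no new states appear). It has 9 states:
  I0: { [C → . x /], [D → . C S], [D' → . D] }  — shift
  I1: { [C → . x /], [D → . C S], [D → C . S], [S → . C f], [S → . D], [S → .] }  — shift, reduce
  I2: { [D' → D .] }  — accept
  I3: { [C → x . /] }  — shift
  I4: { [C → x / .] }  — reduce
  I5: { [C → . x /], [D → . C S], [D → C . S], [S → . C f], [S → . D], [S → .], [S → C . f] }  — shift, reduce
  I6: { [S → D .] }  — reduce
  I7: { [D → C S .] }  — reduce
  I8: { [S → C f .] }  — reduce

Conflict in state I1:
  Shift-reduce conflict between [S → .] and [C → . x /]
So the grammar is NOT LR(0).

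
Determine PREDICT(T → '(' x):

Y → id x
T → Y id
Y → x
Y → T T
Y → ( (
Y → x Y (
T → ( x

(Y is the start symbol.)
PREDICT(T → '(' x) = (FIRST(RHS) \ {ε}) ∪ (FOLLOW(T) if ε ∈ FIRST(RHS), i.e. RHS ⇒* ε)
FIRST('(' x) = { '(' }
ε ∉ FIRST('(' x), so FOLLOW(T) is not added.
PREDICT(T → '(' x) = { '(' }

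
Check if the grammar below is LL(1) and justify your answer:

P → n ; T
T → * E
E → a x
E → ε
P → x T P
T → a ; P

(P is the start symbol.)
Relevant sets:
  FOLLOW(E) = { $, 'n', 'x' }

For P:
  PREDICT(P → n ';' T) = { 'n' }
  PREDICT(P → x T P) = { 'x' }
For T:
  PREDICT(T → '*' E) = { '*' }
  PREDICT(T → a ';' P) = { 'a' }
For E:
  PREDICT(E → a x) = { 'a' }
  PREDICT(E → ε) = { $, 'n', 'x' }

All predict sets are disjoint. The grammar IS LL(1).

Answer: Yes, the grammar is LL(1).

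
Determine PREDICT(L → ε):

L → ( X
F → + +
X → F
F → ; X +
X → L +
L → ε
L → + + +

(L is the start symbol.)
PREDICT(L → ε) = (FIRST(RHS) \ {ε}) ∪ (FOLLOW(L) if ε ∈ FIRST(RHS), i.e. RHS ⇒* ε)
The right-hand side is ε (FIRST(ε) = { ε }), so the predict set is FOLLOW(L) = { $, '+' }
PREDICT(L → ε) = { $, '+' }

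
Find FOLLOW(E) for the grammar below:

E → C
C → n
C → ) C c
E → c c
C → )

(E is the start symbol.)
{ $ }

E is the start symbol, so $ ∈ FOLLOW(E).
E does not occur on any right-hand side.

Taking the union: FOLLOW(E) = { $ }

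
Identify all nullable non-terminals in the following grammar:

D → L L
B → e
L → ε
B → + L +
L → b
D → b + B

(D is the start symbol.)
A non-terminal is nullable if it can derive ε (the empty string): either it has an ε-production, or it has a production whose right-hand side consists entirely of nullable non-terminals.

ε-productions: L → ε
So L is immediately nullable.
D → L L: every symbol on the right is nullable, so D is nullable too.
No further non-terminal can be added: every production for the remaining non-terminals contains a terminal or a non-nullable non-terminal.
Nullable = { 'D', 'L' }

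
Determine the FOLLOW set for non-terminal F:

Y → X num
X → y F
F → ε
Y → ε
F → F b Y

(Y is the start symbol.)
{ 'b', 'num' }

To compute FOLLOW(F), find every occurrence of F on a right-hand side N → α F β: add FIRST(β) \ {ε}, and if β is empty or nullable also add FOLLOW(N). Iterate to a fixed point.

In X → y F: F is at the end, add FOLLOW(X)
In F → F b Y: F is followed by b Y, add FIRST(b Y) \ {ε} = { 'b' }

The FOLLOW sets referred to above (computed the same way, to a fixed point):
  FOLLOW(X) = { 'num' }

Taking the union: FOLLOW(F) = { 'b', 'num' }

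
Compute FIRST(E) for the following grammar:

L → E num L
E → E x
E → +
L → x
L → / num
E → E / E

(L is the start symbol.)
From E → E x:
  - E is the symbol being defined: contributes nothing new
    E is not nullable, so stop
From E → +:
  - '+' is a terminal: add '+' and stop
From E → E / E:
  - E is the symbol being defined: contributes nothing new
    E is not nullable, so stop

Collecting: FIRST(E) = { '+' }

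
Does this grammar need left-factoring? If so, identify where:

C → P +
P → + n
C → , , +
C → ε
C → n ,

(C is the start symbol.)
Left-factoring is needed when two productions for the same non-terminal
share a common prefix on the right-hand side.

Productions for C:
  C → P +
  C → , , +
  C → ε
  C → n ,

No common prefixes found.

Answer: No, left-factoring is not needed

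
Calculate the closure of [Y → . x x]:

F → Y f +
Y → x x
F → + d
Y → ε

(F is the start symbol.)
Start with: [Y → . x x]
The dot precedes the terminal x, so nothing is added.

CLOSURE = { [Y → . x x] }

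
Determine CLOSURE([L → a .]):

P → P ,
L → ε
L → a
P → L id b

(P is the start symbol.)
{ [L → a .] }

To compute CLOSURE, for each item [A → α.Bβ] where B is a non-terminal, add [B → .γ] for all productions B → γ; repeat for the newly added items until nothing changes.

Start with: [L → a .]
The dot is at the end, so nothing is added.

CLOSURE = { [L → a .] }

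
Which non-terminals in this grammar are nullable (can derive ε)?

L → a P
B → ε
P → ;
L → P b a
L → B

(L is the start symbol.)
ε-productions: B → ε
So B is immediately nullable.
L → B: every symbol on the right is nullable, so L is nullable too.
No further non-terminal can be added: every production for the remaining non-terminals contains a terminal or a non-nullable non-terminal.
Nullable = { 'B', 'L' }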